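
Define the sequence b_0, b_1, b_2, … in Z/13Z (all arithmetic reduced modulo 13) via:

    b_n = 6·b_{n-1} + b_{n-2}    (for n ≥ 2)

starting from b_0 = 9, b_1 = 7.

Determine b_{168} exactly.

9

b_2 = 6·7 + 1·9 = 12
b_3 = 6·12 + 1·7 = 1
b_4 = 6·1 + 1·12 = 5
b_5 = 6·5 + 1·1 = 5
b_6 = 6·5 + 1·5 = 9
b_7 = 6·9 + 1·5 = 7
(b_6, b_7) = (9, 7) = (b_0, b_1), so the sequence has period 6.
168 ≡ 0 (mod 6), hence b_168 = b_0 = 9.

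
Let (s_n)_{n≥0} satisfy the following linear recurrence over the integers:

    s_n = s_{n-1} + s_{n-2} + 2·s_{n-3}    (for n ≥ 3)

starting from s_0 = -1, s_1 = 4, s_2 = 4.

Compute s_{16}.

s_3 = 1·4 + 1·4 + 2·-1 = 6
s_4 = 1·6 + 1·4 + 2·4 = 18
s_5 = 1·18 + 1·6 + 2·4 = 32
s_6 = 1·32 + 1·18 + 2·6 = 62
s_7 = 1·62 + 1·32 + 2·18 = 130
s_8 = 1·130 + 1·62 + 2·32 = 256
s_9 = 1·256 + 1·130 + 2·62 = 510
s_10 = 1·510 + 1·256 + 2·130 = 1026
s_11 = 1·1026 + 1·510 + 2·256 = 2048
s_12 = 1·2048 + 1·1026 + 2·510 = 4094
s_13 = 1·4094 + 1·2048 + 2·1026 = 8194
s_14 = 1·8194 + 1·4094 + 2·2048 = 16384
s_15 = 1·16384 + 1·8194 + 2·4094 = 32766
s_16 = 1·32766 + 1·16384 + 2·8194 = 65538

65538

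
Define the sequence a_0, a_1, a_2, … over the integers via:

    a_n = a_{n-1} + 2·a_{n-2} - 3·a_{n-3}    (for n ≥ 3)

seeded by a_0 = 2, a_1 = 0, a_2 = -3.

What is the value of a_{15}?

216

a_3 = 1·-3 + 2·0 + -3·2 = -9
a_4 = 1·-9 + 2·-3 + -3·0 = -15
a_5 = 1·-15 + 2·-9 + -3·-3 = -24
a_6 = 1·-24 + 2·-15 + -3·-9 = -27
a_7 = 1·-27 + 2·-24 + -3·-15 = -30
a_8 = 1·-30 + 2·-27 + -3·-24 = -12
a_9 = 1·-12 + 2·-30 + -3·-27 = 9
a_10 = 1·9 + 2·-12 + -3·-30 = 75
a_11 = 1·75 + 2·9 + -3·-12 = 129
a_12 = 1·129 + 2·75 + -3·9 = 252
a_13 = 1·252 + 2·129 + -3·75 = 285
a_14 = 1·285 + 2·252 + -3·129 = 402
a_15 = 1·402 + 2·285 + -3·252 = 216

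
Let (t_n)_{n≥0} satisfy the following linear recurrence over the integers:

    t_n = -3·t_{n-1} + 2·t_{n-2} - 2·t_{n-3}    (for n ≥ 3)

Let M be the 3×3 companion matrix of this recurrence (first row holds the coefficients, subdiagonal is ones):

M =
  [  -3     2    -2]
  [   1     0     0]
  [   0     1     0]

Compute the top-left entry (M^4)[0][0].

(M^4)[0][0] is the top entry after applying M 4 times to the unit state (1, 0, 0). Equivalently it is h_{6} for the auxiliary sequence (h_n) obeying the same recurrence with h_2 = 1 and h_i = 0 for 0 ≤ i < 2:
h_3 = -3·1 + 2·0 + -2·0 = -3
h_4 = -3·-3 + 2·1 + -2·0 = 11
h_5 = -3·11 + 2·-3 + -2·1 = -41
h_6 = -3·-41 + 2·11 + -2·-3 = 151

151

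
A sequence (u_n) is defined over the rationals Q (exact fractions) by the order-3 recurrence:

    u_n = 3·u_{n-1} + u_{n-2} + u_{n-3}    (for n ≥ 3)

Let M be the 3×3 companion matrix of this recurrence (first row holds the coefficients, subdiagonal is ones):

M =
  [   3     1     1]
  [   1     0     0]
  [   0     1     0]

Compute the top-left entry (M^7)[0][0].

4452

(M^7)[0][0] is the top entry after applying M 7 times to the unit state (1, 0, 0). Equivalently it is h_{9} for the auxiliary sequence (h_n) obeying the same recurrence with h_2 = 1 and h_i = 0 for 0 ≤ i < 2:
h_3 = 3·1 + 1·0 + 1·0 = 3
h_4 = 3·3 + 1·1 + 1·0 = 10
h_5 = 3·10 + 1·3 + 1·1 = 34
h_6 = 3·34 + 1·10 + 1·3 = 115
h_7 = 3·115 + 1·34 + 1·10 = 389
h_8 = 3·389 + 1·115 + 1·34 = 1316
h_9 = 3·1316 + 1·389 + 1·115 = 4452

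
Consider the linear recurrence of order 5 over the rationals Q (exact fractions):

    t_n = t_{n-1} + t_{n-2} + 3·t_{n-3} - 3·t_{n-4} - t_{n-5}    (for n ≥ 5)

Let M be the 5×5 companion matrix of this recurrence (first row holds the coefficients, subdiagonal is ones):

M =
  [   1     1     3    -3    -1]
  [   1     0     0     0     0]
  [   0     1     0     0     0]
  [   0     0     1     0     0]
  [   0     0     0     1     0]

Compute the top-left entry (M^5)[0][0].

(M^5)[0][0] is the top entry after applying M 5 times to the unit state (1, 0, 0, 0, 0). Equivalently it is h_{9} for the auxiliary sequence (h_n) obeying the same recurrence with h_4 = 1 and h_i = 0 for 0 ≤ i < 4:
h_5 = 1·1 + 1·0 + 3·0 + -3·0 + -1·0 = 1
h_6 = 1·1 + 1·1 + 3·0 + -3·0 + -1·0 = 2
h_7 = 1·2 + 1·1 + 3·1 + -3·0 + -1·0 = 6
h_8 = 1·6 + 1·2 + 3·1 + -3·1 + -1·0 = 8
h_9 = 1·8 + 1·6 + 3·2 + -3·1 + -1·1 = 16

16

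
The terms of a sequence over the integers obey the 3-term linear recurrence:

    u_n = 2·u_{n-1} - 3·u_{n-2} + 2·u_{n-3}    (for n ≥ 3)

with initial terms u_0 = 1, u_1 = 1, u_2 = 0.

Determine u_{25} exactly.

91

u_3 = 2·0 + -3·1 + 2·1 = -1
u_4 = 2·-1 + -3·0 + 2·1 = 0
u_5 = 2·0 + -3·-1 + 2·0 = 3
u_6 = 2·3 + -3·0 + 2·-1 = 4
u_7 = 2·4 + -3·3 + 2·0 = -1
u_8 = 2·-1 + -3·4 + 2·3 = -8
u_9 = 2·-8 + -3·-1 + 2·4 = -5
u_10 = 2·-5 + -3·-8 + 2·-1 = 12
u_11 = 2·12 + -3·-5 + 2·-8 = 23
u_12 = 2·23 + -3·12 + 2·-5 = 0
u_13 = 2·0 + -3·23 + 2·12 = -45
u_14 = 2·-45 + -3·0 + 2·23 = -44
u_15 = 2·-44 + -3·-45 + 2·0 = 47
u_16 = 2·47 + -3·-44 + 2·-45 = 136
u_17 = 2·136 + -3·47 + 2·-44 = 43
u_18 = 2·43 + -3·136 + 2·47 = -228
u_19 = 2·-228 + -3·43 + 2·136 = -313
u_20 = 2·-313 + -3·-228 + 2·43 = 144
u_21 = 2·144 + -3·-313 + 2·-228 = 771
u_22 = 2·771 + -3·144 + 2·-313 = 484
u_23 = 2·484 + -3·771 + 2·144 = -1057
u_24 = 2·-1057 + -3·484 + 2·771 = -2024
u_25 = 2·-2024 + -3·-1057 + 2·484 = 91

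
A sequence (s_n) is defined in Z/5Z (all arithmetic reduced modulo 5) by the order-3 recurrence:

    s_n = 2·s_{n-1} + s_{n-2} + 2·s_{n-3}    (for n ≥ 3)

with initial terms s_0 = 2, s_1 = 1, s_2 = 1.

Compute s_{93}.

1

s_3 = 2·1 + 1·1 + 2·2 = 2
s_4 = 2·2 + 1·1 + 2·1 = 2
s_5 = 2·2 + 1·2 + 2·1 = 3
s_6 = 2·3 + 1·2 + 2·2 = 2
s_7 = 2·2 + 1·3 + 2·2 = 1
s_8 = 2·1 + 1·2 + 2·3 = 0
s_9 = 2·0 + 1·1 + 2·2 = 0
s_10 = 2·0 + 1·0 + 2·1 = 2
s_11 = 2·2 + 1·0 + 2·0 = 4
s_12 = 2·4 + 1·2 + 2·0 = 0
s_13 = 2·0 + 1·4 + 2·2 = 3
s_14 = 2·3 + 1·0 + 2·4 = 4
s_15 = 2·4 + 1·3 + 2·0 = 1
s_16 = 2·1 + 1·4 + 2·3 = 2
s_17 = 2·2 + 1·1 + 2·4 = 3
s_18 = 2·3 + 1·2 + 2·1 = 0
s_19 = 2·0 + 1·3 + 2·2 = 2
s_20 = 2·2 + 1·0 + 2·3 = 0
s_21 = 2·0 + 1·2 + 2·0 = 2
s_22 = 2·2 + 1·0 + 2·2 = 3
s_23 = 2·3 + 1·2 + 2·0 = 3
s_24 = 2·3 + 1·3 + 2·2 = 3
s_25 = 2·3 + 1·3 + 2·3 = 0
s_26 = 2·0 + 1·3 + 2·3 = 4
s_27 = 2·4 + 1·0 + 2·3 = 4
s_28 = 2·4 + 1·4 + 2·0 = 2
s_29 = 2·2 + 1·4 + 2·4 = 1
s_30 = 2·1 + 1·2 + 2·4 = 2
s_31 = 2·2 + 1·1 + 2·2 = 4
s_32 = 2·4 + 1·2 + 2·1 = 2
s_33 = 2·2 + 1·4 + 2·2 = 2
s_34 = 2·2 + 1·2 + 2·4 = 4
s_35 = 2·4 + 1·2 + 2·2 = 4
s_36 = 2·4 + 1·4 + 2·2 = 1
s_37 = 2·1 + 1·4 + 2·4 = 4
s_38 = 2·4 + 1·1 + 2·4 = 2
s_39 = 2·2 + 1·4 + 2·1 = 0
s_40 = 2·0 + 1·2 + 2·4 = 0
s_41 = 2·0 + 1·0 + 2·2 = 4
s_42 = 2·4 + 1·0 + 2·0 = 3
s_43 = 2·3 + 1·4 + 2·0 = 0
s_44 = 2·0 + 1·3 + 2·4 = 1
s_45 = 2·1 + 1·0 + 2·3 = 3
s_46 = 2·3 + 1·1 + 2·0 = 2
s_47 = 2·2 + 1·3 + 2·1 = 4
s_48 = 2·4 + 1·2 + 2·3 = 1
s_49 = 2·1 + 1·4 + 2·2 = 0
s_50 = 2·0 + 1·1 + 2·4 = 4
s_51 = 2·4 + 1·0 + 2·1 = 0
s_52 = 2·0 + 1·4 + 2·0 = 4
s_53 = 2·4 + 1·0 + 2·4 = 1
s_54 = 2·1 + 1·4 + 2·0 = 1
s_55 = 2·1 + 1·1 + 2·4 = 1
s_56 = 2·1 + 1·1 + 2·1 = 0
s_57 = 2·0 + 1·1 + 2·1 = 3
s_58 = 2·3 + 1·0 + 2·1 = 3
s_59 = 2·3 + 1·3 + 2·0 = 4
s_60 = 2·4 + 1·3 + 2·3 = 2
s_61 = 2·2 + 1·4 + 2·3 = 4
s_62 = 2·4 + 1·2 + 2·4 = 3
s_63 = 2·3 + 1·4 + 2·2 = 4
s_64 = 2·4 + 1·3 + 2·4 = 4
s_65 = 2·4 + 1·4 + 2·3 = 3
s_66 = 2·3 + 1·4 + 2·4 = 3
s_67 = 2·3 + 1·3 + 2·4 = 2
s_68 = 2·2 + 1·3 + 2·3 = 3
s_69 = 2·3 + 1·2 + 2·3 = 4
s_70 = 2·4 + 1·3 + 2·2 = 0
s_71 = 2·0 + 1·4 + 2·3 = 0
s_72 = 2·0 + 1·0 + 2·4 = 3
s_73 = 2·3 + 1·0 + 2·0 = 1
s_74 = 2·1 + 1·3 + 2·0 = 0
s_75 = 2·0 + 1·1 + 2·3 = 2
s_76 = 2·2 + 1·0 + 2·1 = 1
s_77 = 2·1 + 1·2 + 2·0 = 4
s_78 = 2·4 + 1·1 + 2·2 = 3
s_79 = 2·3 + 1·4 + 2·1 = 2
s_80 = 2·2 + 1·3 + 2·4 = 0
s_81 = 2·0 + 1·2 + 2·3 = 3
s_82 = 2·3 + 1·0 + 2·2 = 0
s_83 = 2·0 + 1·3 + 2·0 = 3
s_84 = 2·3 + 1·0 + 2·3 = 2
s_85 = 2·2 + 1·3 + 2·0 = 2
s_86 = 2·2 + 1·2 + 2·3 = 2
s_87 = 2·2 + 1·2 + 2·2 = 0
s_88 = 2·0 + 1·2 + 2·2 = 1
s_89 = 2·1 + 1·0 + 2·2 = 1
s_90 = 2·1 + 1·1 + 2·0 = 3
s_91 = 2·3 + 1·1 + 2·1 = 4
s_92 = 2·4 + 1·3 + 2·1 = 3
s_93 = 2·3 + 1·4 + 2·3 = 1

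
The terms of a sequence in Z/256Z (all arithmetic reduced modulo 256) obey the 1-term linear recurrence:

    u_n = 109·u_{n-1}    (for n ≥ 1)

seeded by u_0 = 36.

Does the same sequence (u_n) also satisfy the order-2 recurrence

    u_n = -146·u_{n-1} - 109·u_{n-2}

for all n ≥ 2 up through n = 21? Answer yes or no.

Terms u_0..u_21: 36, 84, 196, 116, 100, 148, 4, 180, 164, 212, 68, 244, 228, 20, 132, 52, 36, 84, 196, 116, 100, 148
n=2: candidate gives 196, actual u_2 = 196 ✓
n=3: candidate gives 116, actual u_3 = 116 ✓
n=4: candidate gives 100, actual u_4 = 100 ✓
n=5: candidate gives 148, actual u_5 = 148 ✓
n=6: candidate gives 4, actual u_6 = 4 ✓
n=7: candidate gives 180, actual u_7 = 180 ✓
n=8: candidate gives 164, actual u_8 = 164 ✓
n=9: candidate gives 212, actual u_9 = 212 ✓
n=10: candidate gives 68, actual u_10 = 68 ✓
n=11: candidate gives 244, actual u_11 = 244 ✓
n=12: candidate gives 228, actual u_12 = 228 ✓
n=13: candidate gives 20, actual u_13 = 20 ✓
n=14: candidate gives 132, actual u_14 = 132 ✓
n=15: candidate gives 52, actual u_15 = 52 ✓
n=16: candidate gives 36, actual u_16 = 36 ✓
n=17: candidate gives 84, actual u_17 = 84 ✓
n=18: candidate gives 196, actual u_18 = 196 ✓
n=19: candidate gives 116, actual u_19 = 116 ✓
n=20: candidate gives 100, actual u_20 = 100 ✓
n=21: candidate gives 148, actual u_21 = 148 ✓

yes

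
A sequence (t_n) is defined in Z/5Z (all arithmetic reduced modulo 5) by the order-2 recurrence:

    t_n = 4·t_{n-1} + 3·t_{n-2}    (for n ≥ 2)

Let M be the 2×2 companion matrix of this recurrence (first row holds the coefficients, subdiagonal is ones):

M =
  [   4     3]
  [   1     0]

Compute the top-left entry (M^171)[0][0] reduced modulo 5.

3

(M^171)[0][0] is the top entry after applying M 171 times to the unit state (1, 0). Equivalently it is h_{172} for the auxiliary sequence (h_n) obeying the same recurrence with h_1 = 1 and h_i = 0 for 0 ≤ i < 1:
h_2 = 4·1 + 3·0 = 4
h_3 = 4·4 + 3·1 = 4
h_4 = 4·4 + 3·4 = 3
h_5 = 4·3 + 3·4 = 4
h_6 = 4·4 + 3·3 = 0
h_7 = 4·0 + 3·4 = 2
h_8 = 4·2 + 3·0 = 3
h_9 = 4·3 + 3·2 = 3
h_10 = 4·3 + 3·3 = 1
h_11 = 4·1 + 3·3 = 3
h_12 = 4·3 + 3·1 = 0
h_13 = 4·0 + 3·3 = 4
h_14 = 4·4 + 3·0 = 1
h_15 = 4·1 + 3·4 = 1
h_16 = 4·1 + 3·1 = 2
h_17 = 4·2 + 3·1 = 1
h_18 = 4·1 + 3·2 = 0
h_19 = 4·0 + 3·1 = 3
h_20 = 4·3 + 3·0 = 2
h_21 = 4·2 + 3·3 = 2
h_22 = 4·2 + 3·2 = 4
h_23 = 4·4 + 3·2 = 2
h_24 = 4·2 + 3·4 = 0
h_25 = 4·0 + 3·2 = 1
(h_24, h_25) = (0, 1) = (h_0, h_1), so the sequence has period 24.
172 ≡ 4 (mod 24), hence h_172 = h_4 = 3.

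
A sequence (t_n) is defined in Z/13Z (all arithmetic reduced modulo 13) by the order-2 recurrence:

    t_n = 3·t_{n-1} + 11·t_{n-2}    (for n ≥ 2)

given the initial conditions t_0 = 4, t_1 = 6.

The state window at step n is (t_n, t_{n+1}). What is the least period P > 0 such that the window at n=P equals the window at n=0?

n=0: window = (4, 6)
n=1: window = (6, 10)
n=2: window = (10, 5)
n=3: window = (5, 8)
n=4: window = (8, 1)
n=5: window = (1, 0)
n=6: window = (0, 11)
n=7: window = (11, 7)
n=8: window = (7, 12)
n=9: window = (12, 9)
n=10: window = (9, 3)
n=11: window = (3, 4)
n=12: window = (4, 6)
window at n=12 equals window at n=0 → period = 12

12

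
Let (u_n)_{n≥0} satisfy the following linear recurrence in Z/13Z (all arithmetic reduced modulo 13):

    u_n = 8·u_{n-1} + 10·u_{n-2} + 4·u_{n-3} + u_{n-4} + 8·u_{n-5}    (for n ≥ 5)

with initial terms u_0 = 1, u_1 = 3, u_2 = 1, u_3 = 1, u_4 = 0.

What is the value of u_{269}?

u_5 = 8·0 + 10·1 + 4·1 + 1·3 + 8·1 = 12
u_6 = 8·12 + 10·0 + 4·1 + 1·1 + 8·3 = 8
u_7 = 8·8 + 10·12 + 4·0 + 1·1 + 8·1 = 11
u_8 = 8·11 + 10·8 + 4·12 + 1·0 + 8·1 = 3
u_9 = 8·3 + 10·11 + 4·8 + 1·12 + 8·0 = 9
u_10 = 8·9 + 10·3 + 4·11 + 1·8 + 8·12 = 3
Continuing the recurrence:
  u_11 = 6;  u_12 = 10;  u_13 = 3;  u_14 = 2;  u_15 = 12;  u_16 = 4
  u_17 = 9;  u_18 = 4;  u_19 = 10;  u_20 = 9;  u_21 = 8;  u_22 = 10
  u_23 = 4;  u_24 = 6;  u_25 = 0;  u_26 = 7;  u_27 = 8;  u_28 = 3
  u_29 = 11;  u_30 = 1;  u_31 = 12;  u_32 = 9;  u_33 = 10;  u_34 = 8
  u_35 = 12;  u_36 = 9;  u_37 = 7;  u_38 = 9;  u_39 = 7;  u_40 = 6
  u_41 = 12;  u_42 = 2;  u_43 = 5;  u_44 = 1;  u_45 = 9;  u_46 = 5
  u_47 = 12;  u_48 = 2;  u_49 = 4;  u_50 = 8;  u_51 = 8;  u_52 = 11
  u_53 = 12;  u_54 = 5;  u_55 = 3;  u_56 = 2;  u_57 = 10;  u_58 = 5
  u_59 = 9;  u_60 = 6;  u_61 = 2;  u_62 = 2;  u_63 = 5;  u_64 = 3
  u_65 = 2;  u_66 = 6;  u_67 = 10;  u_68 = 9;  u_69 = 1;  u_70 = 4
  u_71 = 6;  u_72 = 12;  u_73 = 11;  u_74 = 10;  u_75 = 3;  u_76 = 7
  u_77 = 12;  u_78 = 3;  u_79 = 8;  u_80 = 4;  u_81 = 10;  u_82 = 4
  u_83 = 11;  u_84 = 2;  u_85 = 2;  u_86 = 8;  u_87 = 5;  u_88 = 10
  u_89 = 11;  u_90 = 11;  u_91 = 8;  u_92 = 8;  u_93 = 6;  u_94 = 12
  u_95 = 11;  u_96 = 5;  u_97 = 8;  u_98 = 10;  u_99 = 1;  u_100 = 12
  u_101 = 12;  u_102 = 8;  u_103 = 1;  u_104 = 0;  u_105 = 7;  u_106 = 8
  u_107 = 4;  u_108 = 5;  u_109 = 2;  u_110 = 3;  u_111 = 2;  u_112 = 0
  u_113 = 9;  u_114 = 8;  u_115 = 11;  u_116 = 12;  u_117 = 0;  u_118 = 10
  u_119 = 8;  u_120 = 4;  u_121 = 1;  u_122 = 12;  u_123 = 2;  u_124 = 0
  u_125 = 10;  u_126 = 4;  u_127 = 9;  u_128 = 12;  u_129 = 4;  u_130 = 12
  u_131 = 4;  u_132 = 5;  u_133 = 7;  u_134 = 10;  u_135 = 10;  u_136 = 11
  u_137 = 2;  u_138 = 11;  u_139 = 8;  u_140 = 0;  u_141 = 6;  u_142 = 3
  u_143 = 11;  u_144 = 11;  u_145 = 8;  u_146 = 9;  u_147 = 10;  u_148 = 2
  u_149 = 1;  u_150 = 11;  u_151 = 6;  u_152 = 10;  u_153 = 6;  u_154 = 9
  u_155 = 6;  u_156 = 12;  u_157 = 5;  u_158 = 7;  u_159 = 11;  u_160 = 4
  u_161 = 11;  u_162 = 11;  u_163 = 8;  u_164 = 11;  u_165 = 8;  u_166 = 6
  u_167 = 8;  u_168 = 10;  u_169 = 7;  u_170 = 11;  u_171 = 7;  u_172 = 8
  u_173 = 5;  u_174 = 7;  u_175 = 12;  u_176 = 3;  u_177 = 7;  u_178 = 12
  u_179 = 12;  u_180 = 5;  u_181 = 5;  u_182 = 11;  u_183 = 6;  u_184 = 6
  u_185 = 2;  u_186 = 8;  u_187 = 7;  u_188 = 3;  u_189 = 7;  u_190 = 8
  u_191 = 9;  u_192 = 5;  u_193 = 11;  u_194 = 4;  u_195 = 1;  u_196 = 0
  u_197 = 12;  u_198 = 10;  u_199 = 12;  u_200 = 5;  u_201 = 4;  u_202 = 2
  u_203 = 12;  u_204 = 12;  u_205 = 8;  u_206 = 6;  u_207 = 9;  u_208 = 12
  u_209 = 2;  u_210 = 8;  u_211 = 7;  u_212 = 7;  u_213 = 9;  u_214 = 12
  u_215 = 12;  u_216 = 3;  u_217 = 10;  u_218 = 8;  u_219 = 11;  u_220 = 8
  u_221 = 6;  u_222 = 0;  u_223 = 11;  u_224 = 0;  u_225 = 11;  u_226 = 11
  u_227 = 1;  u_228 = 3;  u_229 = 11;  u_230 = 0;  u_231 = 3;  u_232 = 1
  u_233 = 8;  u_234 = 5;  u_235 = 10;  u_236 = 5;  u_237 = 7;  u_238 = 7
  u_239 = 1;  u_240 = 9;  u_241 = 1;  u_242 = 9;  u_243 = 6;  u_244 = 3
  u_245 = 11;  u_246 = 3;  u_247 = 3;  u_248 = 6;  u_249 = 8;  u_250 = 6
  u_251 = 10;  u_252 = 7;  u_253 = 2;  u_254 = 1;  u_255 = 10;  u_256 = 3
  u_257 = 4;  u_258 = 2;  u_259 = 8;  u_260 = 1;  u_261 = 7;  u_262 = 2
  u_263 = 10;  u_264 = 11;  u_265 = 3;  u_266 = 11;  u_267 = 6
u_268 = 8·6 + 10·11 + 4·3 + 1·11 + 8·10 = 1
u_269 = 8·1 + 10·6 + 4·11 + 1·3 + 8·11 = 8

8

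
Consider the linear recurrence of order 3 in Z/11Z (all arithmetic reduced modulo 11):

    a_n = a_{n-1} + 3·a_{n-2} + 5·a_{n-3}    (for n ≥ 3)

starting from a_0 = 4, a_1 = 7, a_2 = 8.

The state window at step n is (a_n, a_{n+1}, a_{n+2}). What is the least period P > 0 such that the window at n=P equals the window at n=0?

n=0: window = (4, 7, 8)
n=1: window = (7, 8, 5)
n=2: window = (8, 5, 9)
n=3: window = (5, 9, 9)
n=4: window = (9, 9, 6)
n=5: window = (9, 6, 1)
n=6: window = (6, 1, 9)
n=7: window = (1, 9, 9)
n=8: window = (9, 9, 8)
n=9: window = (9, 8, 3)
n=10: window = (8, 3, 6)
n=11: window = (3, 6, 0)
n=12: window = (6, 0, 0)
n=13: window = (0, 0, 8)
n=14: window = (0, 8, 8)
n=15: window = (8, 8, 10)
n=16: window = (8, 10, 8)
n=17: window = (10, 8, 1)
n=18: window = (8, 1, 9)
n=19: window = (1, 9, 8)
n=20: window = (9, 8, 7)
n=21: window = (8, 7, 10)
n=22: window = (7, 10, 5)
n=23: window = (10, 5, 4)
n=24: window = (5, 4, 3)
n=25: window = (4, 3, 7)
n=26: window = (3, 7, 3)
n=27: window = (7, 3, 6)
n=28: window = (3, 6, 6)
n=29: window = (6, 6, 6)
n=30: window = (6, 6, 10)
n=31: window = (6, 10, 3)
n=32: window = (10, 3, 8)
n=33: window = (3, 8, 1)
n=34: window = (8, 1, 7)
n=35: window = (1, 7, 6)
n=36: window = (7, 6, 10)
n=37: window = (6, 10, 8)
n=38: window = (10, 8, 2)
n=39: window = (8, 2, 10)
n=40: window = (2, 10, 1)
…
n=58: window = (5, 0, 4)
n=59: window = (0, 4, 7)
n=60: window = (4, 7, 8)
window at n=60 equals window at n=0 → period = 60

60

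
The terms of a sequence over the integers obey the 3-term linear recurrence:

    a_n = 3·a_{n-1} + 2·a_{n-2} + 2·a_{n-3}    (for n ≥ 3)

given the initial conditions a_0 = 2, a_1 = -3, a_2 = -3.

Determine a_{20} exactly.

-52006333305

a_3 = 3·-3 + 2·-3 + 2·2 = -11
a_4 = 3·-11 + 2·-3 + 2·-3 = -45
a_5 = 3·-45 + 2·-11 + 2·-3 = -163
a_6 = 3·-163 + 2·-45 + 2·-11 = -601
a_7 = 3·-601 + 2·-163 + 2·-45 = -2219
a_8 = 3·-2219 + 2·-601 + 2·-163 = -8185
a_9 = 3·-8185 + 2·-2219 + 2·-601 = -30195
a_10 = 3·-30195 + 2·-8185 + 2·-2219 = -111393
a_11 = 3·-111393 + 2·-30195 + 2·-8185 = -410939
a_12 = 3·-410939 + 2·-111393 + 2·-30195 = -1515993
a_13 = 3·-1515993 + 2·-410939 + 2·-111393 = -5592643
a_14 = 3·-5592643 + 2·-1515993 + 2·-410939 = -20631793
a_15 = 3·-20631793 + 2·-5592643 + 2·-1515993 = -76112651
a_16 = 3·-76112651 + 2·-20631793 + 2·-5592643 = -280786825
a_17 = 3·-280786825 + 2·-76112651 + 2·-20631793 = -1035849363
a_18 = 3·-1035849363 + 2·-280786825 + 2·-76112651 = -3821347041
a_19 = 3·-3821347041 + 2·-1035849363 + 2·-280786825 = -14097313499
a_20 = 3·-14097313499 + 2·-3821347041 + 2·-1035849363 = -52006333305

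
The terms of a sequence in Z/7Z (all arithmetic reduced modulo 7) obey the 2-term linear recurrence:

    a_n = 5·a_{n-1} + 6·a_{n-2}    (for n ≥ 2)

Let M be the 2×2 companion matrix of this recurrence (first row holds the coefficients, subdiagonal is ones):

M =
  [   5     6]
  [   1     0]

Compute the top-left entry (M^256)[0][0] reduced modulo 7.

5

(M^256)[0][0] is the top entry after applying M 256 times to the unit state (1, 0). Equivalently it is h_{257} for the auxiliary sequence (h_n) obeying the same recurrence with h_1 = 1 and h_i = 0 for 0 ≤ i < 1:
h_2 = 5·1 + 6·0 = 5
h_3 = 5·5 + 6·1 = 3
h_4 = 5·3 + 6·5 = 3
h_5 = 5·3 + 6·3 = 5
h_6 = 5·5 + 6·3 = 1
h_7 = 5·1 + 6·5 = 0
h_8 = 5·0 + 6·1 = 6
h_9 = 5·6 + 6·0 = 2
h_10 = 5·2 + 6·6 = 4
h_11 = 5·4 + 6·2 = 4
h_12 = 5·4 + 6·4 = 2
h_13 = 5·2 + 6·4 = 6
h_14 = 5·6 + 6·2 = 0
h_15 = 5·0 + 6·6 = 1
(h_14, h_15) = (0, 1) = (h_0, h_1), so the sequence has period 14.
257 ≡ 5 (mod 14), hence h_257 = h_5 = 5.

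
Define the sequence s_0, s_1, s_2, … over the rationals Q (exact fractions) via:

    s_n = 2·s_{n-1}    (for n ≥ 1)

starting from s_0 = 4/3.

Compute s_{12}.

16384/3

s_1 = 2·4/3 = 8/3
s_2 = 2·8/3 = 16/3
s_3 = 2·16/3 = 32/3
s_4 = 2·32/3 = 64/3
s_5 = 2·64/3 = 128/3
s_6 = 2·128/3 = 256/3
s_7 = 2·256/3 = 512/3
s_8 = 2·512/3 = 1024/3
s_9 = 2·1024/3 = 2048/3
s_10 = 2·2048/3 = 4096/3
s_11 = 2·4096/3 = 8192/3
s_12 = 2·8192/3 = 16384/3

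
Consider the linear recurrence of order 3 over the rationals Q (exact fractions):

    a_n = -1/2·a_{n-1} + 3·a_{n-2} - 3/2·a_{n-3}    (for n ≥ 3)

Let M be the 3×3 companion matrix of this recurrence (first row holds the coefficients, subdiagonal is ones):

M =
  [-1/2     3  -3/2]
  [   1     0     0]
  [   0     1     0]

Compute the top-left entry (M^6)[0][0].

(M^6)[0][0] is the top entry after applying M 6 times to the unit state (1, 0, 0). Equivalently it is h_{8} for the auxiliary sequence (h_n) obeying the same recurrence with h_2 = 1 and h_i = 0 for 0 ≤ i < 2:
h_3 = -1/2·1 + 3·0 + -3/2·0 = -1/2
h_4 = -1/2·-1/2 + 3·1 + -3/2·0 = 13/4
h_5 = -1/2·13/4 + 3·-1/2 + -3/2·1 = -37/8
h_6 = -1/2·-37/8 + 3·13/4 + -3/2·-1/2 = 205/16
h_7 = -1/2·205/16 + 3·-37/8 + -3/2·13/4 = -805/32
h_8 = -1/2·-805/32 + 3·205/16 + -3/2·-37/8 = 3709/64

3709/64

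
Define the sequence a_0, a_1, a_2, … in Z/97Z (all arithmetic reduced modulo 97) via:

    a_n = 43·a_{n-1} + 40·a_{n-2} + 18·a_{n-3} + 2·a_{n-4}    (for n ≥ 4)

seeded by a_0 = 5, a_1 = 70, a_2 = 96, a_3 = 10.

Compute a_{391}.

a_4 = 43·10 + 40·96 + 18·70 + 2·5 = 11
a_5 = 43·11 + 40·10 + 18·96 + 2·70 = 25
a_6 = 43·25 + 40·11 + 18·10 + 2·96 = 44
a_7 = 43·44 + 40·25 + 18·11 + 2·10 = 6
a_8 = 43·6 + 40·44 + 18·25 + 2·11 = 65
a_9 = 43·65 + 40·6 + 18·44 + 2·25 = 94
Continuing the recurrence:
  a_10 = 48;  a_11 = 22;  a_12 = 32;  a_13 = 10;  a_14 = 68;  a_15 = 64
  a_16 = 90;  a_17 = 11;  a_18 = 26;  a_19 = 8;  a_20 = 16;  a_21 = 43
  a_22 = 66;  a_23 = 12;  a_24 = 82;  a_25 = 42;  a_26 = 2;  a_27 = 65
  a_28 = 12;  a_29 = 35;  a_30 = 55;  a_31 = 37;  a_32 = 80;  a_33 = 63
  a_34 = 89;  a_35 = 4;  a_36 = 79;  a_37 = 47;  a_38 = 96;  a_39 = 66
  a_40 = 19;  a_41 = 41;  a_42 = 23;  a_43 = 96;  a_44 = 4;  a_45 = 46
  a_46 = 32;  a_47 = 85;  a_48 = 48;  a_49 = 21;  a_50 = 52;  a_51 = 36
  a_52 = 28;  a_53 = 33;  a_54 = 90;  a_55 = 43;  a_56 = 85;  a_57 = 77
  a_58 = 2;  a_59 = 29;  a_60 = 70;  a_61 = 92;  a_62 = 7;  a_63 = 61
  a_64 = 43;  a_65 = 40;  a_66 = 90;  a_67 = 61;  a_68 = 45;  a_69 = 61
  a_70 = 75;  a_71 = 1;  a_72 = 60;  a_73 = 18;  a_74 = 44;  a_75 = 8
  a_76 = 26;  a_77 = 35;  a_78 = 61;  a_79 = 45;  a_80 = 13;  a_81 = 35
  a_82 = 47;  a_83 = 59;  a_84 = 29;  a_85 = 61;  a_86 = 89;  a_87 = 20
  a_88 = 47;  a_89 = 83;  a_90 = 70;  a_91 = 38;  a_92 = 8;  a_93 = 89
  a_94 = 24;  a_95 = 59;  a_96 = 71;  a_97 = 9;  a_98 = 69;  a_99 = 67
  a_100 = 28;  a_101 = 3;  a_102 = 71;  a_103 = 28;  a_104 = 80;  a_105 = 24
  a_106 = 28;  a_107 = 71;  a_108 = 12;  a_109 = 28;  a_110 = 11;  a_111 = 11
  a_112 = 83;  a_113 = 92;  a_114 = 27;  a_115 = 52;  a_116 = 94;  a_117 = 2
  a_118 = 83;  a_119 = 13;  a_120 = 29;  a_121 = 64;  a_122 = 44;  a_123 = 53
  a_124 = 11;  a_125 = 21;  a_126 = 57;  a_127 = 6;  a_128 = 28;  a_129 = 87
  a_130 = 39;  a_131 = 47;  a_132 = 62;  a_133 = 87;  a_134 = 64;  a_135 = 70
  a_136 = 82;  a_137 = 86;  a_138 = 24;  a_139 = 74;  a_140 = 34;  a_141 = 79
  a_142 = 26;  a_143 = 91;  a_144 = 41;  a_145 = 15;  a_146 = 95;  a_147 = 76
  a_148 = 48;  a_149 = 54;  a_150 = 77;  a_151 = 85;  a_152 = 43;  a_153 = 50
  a_154 = 25;  a_155 = 42;  a_156 = 9;  a_157 = 95;  a_158 = 13;  a_159 = 46
  a_160 = 55;  a_161 = 70;  a_162 = 50;  a_163 = 18;  a_164 = 70;  a_165 = 17
  a_166 = 75;  a_167 = 60;  a_168 = 12;  a_169 = 32;  a_170 = 79;  a_171 = 66
  a_172 = 2;  a_173 = 41;  a_174 = 85;  a_175 = 31;  a_176 = 43;  a_177 = 45
  a_178 = 18;  a_179 = 15;  a_180 = 30;  a_181 = 73;  a_182 = 86;  a_183 = 10
  a_184 = 6;  a_185 = 24;  a_186 = 72;  a_187 = 13;  a_188 = 3;  a_189 = 53
  a_190 = 61;  a_191 = 70;  a_192 = 8;  a_193 = 80;  a_194 = 1;  a_195 = 35
  a_196 = 91;  a_197 = 59;  a_198 = 19;  a_199 = 35;  a_200 = 17;  a_201 = 69
  a_202 = 47;  a_203 = 16;  a_204 = 61;  a_205 = 76;  a_206 = 76;  a_207 = 66
  a_208 = 93;  a_209 = 11;  a_210 = 4;  a_211 = 90;  a_212 = 49;  a_213 = 78
  a_214 = 55;  a_215 = 48;  a_216 = 43;  a_217 = 65;  a_218 = 57;  a_219 = 4
  a_220 = 22;  a_221 = 31;  a_222 = 71;  a_223 = 41;  a_224 = 64;  a_225 = 9
  a_226 = 44;  a_227 = 91;  a_228 = 46;  a_229 = 26;  a_230 = 28;  a_231 = 53
  a_232 = 79;  a_233 = 59;  a_234 = 14;  a_235 = 28;  a_236 = 74;  a_237 = 16
  a_238 = 9;  a_239 = 87;  a_240 = 75;  a_241 = 12;  a_242 = 56;  a_243 = 47
  a_244 = 68;  a_245 = 16;  a_246 = 1;  a_247 = 61;  a_248 = 80;  a_249 = 13
  a_250 = 9;  a_251 = 44;  a_252 = 27;  a_253 = 5;  a_254 = 68;  a_255 = 12
  a_256 = 82;  a_257 = 2;  a_258 = 32;  a_259 = 46;  a_260 = 63;  a_261 = 85
  a_262 = 83;  a_263 = 47;  a_264 = 13;  a_265 = 29;  a_266 = 63;  a_267 = 26
  a_268 = 15;  a_269 = 64;  a_270 = 66;  a_271 = 94;  a_272 = 7;  a_273 = 42
  a_274 = 30;  a_275 = 83;  a_276 = 10;  a_277 = 9;  a_278 = 13;  a_279 = 4
  a_280 = 1;  a_281 = 67;  a_282 = 12;  a_283 = 21;  a_284 = 69;  a_285 = 83
  a_286 = 38;  a_287 = 30;  a_288 = 77;  a_289 = 26;  a_290 = 61;  a_291 = 65
  a_292 = 37;  a_293 = 6;  a_294 = 23;  a_295 = 85;  a_296 = 4;  a_297 = 21
  a_298 = 20;  a_299 = 2;  a_300 = 11;  a_301 = 82;  a_302 = 65;  a_303 = 69
  a_304 = 81;  a_305 = 11;  a_306 = 41;  a_307 = 16;  a_308 = 69;  a_309 = 2
  a_310 = 15;  a_311 = 59;  a_312 = 13;  a_313 = 89;  a_314 = 7;  a_315 = 42
  a_316 = 28;  a_317 = 84;  a_318 = 70;  a_319 = 71;  a_320 = 49;  a_321 = 70
  a_322 = 83;  a_323 = 21;  a_324 = 52;  a_325 = 54;  a_326 = 96;  a_327 = 88
  a_328 = 67;  a_329 = 89;  a_330 = 38;  a_331 = 77;  a_332 = 68;  a_333 = 76
  a_334 = 78;  a_335 = 12;  a_336 = 96;  a_337 = 53;  a_338 = 89;  a_339 = 36
  a_340 = 46;  a_341 = 82;  a_342 = 81;  a_343 = 0;  a_344 = 55;  a_345 = 10
  a_346 = 76;  a_347 = 2;  a_348 = 21;  a_349 = 43;  a_350 = 64;  a_351 = 4
  a_352 = 56;  a_353 = 23;  a_354 = 34;  a_355 = 3;  a_356 = 75;  a_357 = 26
  a_358 = 69;  a_359 = 28;  a_360 = 23;  a_361 = 8;  a_362 = 63;  a_363 = 7
  a_364 = 4;  a_365 = 50;  a_366 = 40;  a_367 = 23;  a_368 = 5;  a_369 = 15
  a_370 = 78;  a_371 = 16;  a_372 = 14;  a_373 = 57;  a_374 = 60;  a_375 = 3
  a_376 = 91;  a_377 = 86;  a_378 = 43;  a_379 = 46;  a_380 = 93;  a_381 = 92
  a_382 = 54;  a_383 = 8;  a_384 = 78;  a_385 = 77;  a_386 = 87;  a_387 = 93
  a_388 = 0;  a_389 = 8
a_390 = 43·8 + 40·0 + 18·93 + 2·87 = 58
a_391 = 43·58 + 40·8 + 18·0 + 2·93 = 90

90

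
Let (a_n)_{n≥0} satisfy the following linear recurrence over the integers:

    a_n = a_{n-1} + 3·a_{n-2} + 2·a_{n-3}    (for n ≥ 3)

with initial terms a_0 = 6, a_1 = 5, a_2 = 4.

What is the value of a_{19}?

a_3 = 1·4 + 3·5 + 2·6 = 31
a_4 = 1·31 + 3·4 + 2·5 = 53
a_5 = 1·53 + 3·31 + 2·4 = 154
a_6 = 1·154 + 3·53 + 2·31 = 375
a_7 = 1·375 + 3·154 + 2·53 = 943
a_8 = 1·943 + 3·375 + 2·154 = 2376
a_9 = 1·2376 + 3·943 + 2·375 = 5955
a_10 = 1·5955 + 3·2376 + 2·943 = 14969
a_11 = 1·14969 + 3·5955 + 2·2376 = 37586
a_12 = 1·37586 + 3·14969 + 2·5955 = 94403
a_13 = 1·94403 + 3·37586 + 2·14969 = 237099
a_14 = 1·237099 + 3·94403 + 2·37586 = 595480
a_15 = 1·595480 + 3·237099 + 2·94403 = 1495583
a_16 = 1·1495583 + 3·595480 + 2·237099 = 3756221
a_17 = 1·3756221 + 3·1495583 + 2·595480 = 9433930
a_18 = 1·9433930 + 3·3756221 + 2·1495583 = 23693759
a_19 = 1·23693759 + 3·9433930 + 2·3756221 = 59507991

59507991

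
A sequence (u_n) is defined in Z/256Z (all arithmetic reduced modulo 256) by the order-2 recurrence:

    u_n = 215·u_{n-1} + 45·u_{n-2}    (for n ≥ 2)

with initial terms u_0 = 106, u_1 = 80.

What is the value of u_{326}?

u_2 = 215·80 + 45·106 = 210
u_3 = 215·210 + 45·80 = 110
u_4 = 215·110 + 45·210 = 76
u_5 = 215·76 + 45·110 = 42
u_6 = 215·42 + 45·76 = 162
u_7 = 215·162 + 45·42 = 112
Continuing the recurrence:
  u_8 = 138;  u_9 = 150;  u_10 = 60;  u_11 = 194;  u_12 = 122;  u_13 = 144
  u_14 = 98;  u_15 = 158;  u_16 = 236;  u_17 = 250;  u_18 = 114;  u_19 = 176
  u_20 = 218;  u_21 = 6;  u_22 = 92;  u_23 = 82;  u_24 = 10;  u_25 = 208
  u_26 = 114;  u_27 = 78;  u_28 = 140;  u_29 = 74;  u_30 = 194;  u_31 = 240
  u_32 = 170;  u_33 = 246;  u_34 = 124;  u_35 = 98;  u_36 = 26;  u_37 = 16
  u_38 = 2;  u_39 = 126;  u_40 = 44;  u_41 = 26;  u_42 = 146;  u_43 = 48
  u_44 = 250;  u_45 = 102;  u_46 = 156;  u_47 = 242;  u_48 = 170;  u_49 = 80
  u_50 = 18;  u_51 = 46;  u_52 = 204;  u_53 = 106;  u_54 = 226;  u_55 = 112
  u_56 = 202;  u_57 = 86;  u_58 = 188;  u_59 = 2;  u_60 = 186;  u_61 = 144
  u_62 = 162;  u_63 = 94;  u_64 = 108;  u_65 = 58;  u_66 = 178;  u_67 = 176
  u_68 = 26;  u_69 = 198;  u_70 = 220;  u_71 = 146;  u_72 = 74;  u_73 = 208
  u_74 = 178;  u_75 = 14;  u_76 = 12;  u_77 = 138;  u_78 = 2;  u_79 = 240
  u_80 = 234;  u_81 = 182;  u_82 = 252;  u_83 = 162;  u_84 = 90;  u_85 = 16
  u_86 = 66;  u_87 = 62;  u_88 = 172;  u_89 = 90;  u_90 = 210;  u_91 = 48
  u_92 = 58;  u_93 = 38;  u_94 = 28;  u_95 = 50;  u_96 = 234;  u_97 = 80
  u_98 = 82;  u_99 = 238;  u_100 = 76;  u_101 = 170;  u_102 = 34;  u_103 = 112
  u_104 = 10;  u_105 = 22;  u_106 = 60;  u_107 = 66;  u_108 = 250;  u_109 = 144
  u_110 = 226;  u_111 = 30;  u_112 = 236;  u_113 = 122;  u_114 = 242;  u_115 = 176
  u_116 = 90;  u_117 = 134;  u_118 = 92;  u_119 = 210;  u_120 = 138;  u_121 = 208
  u_122 = 242;  u_123 = 206;  u_124 = 140;  u_125 = 202;  u_126 = 66;  u_127 = 240
  u_128 = 42;  u_129 = 118;  u_130 = 124;  u_131 = 226;  u_132 = 154;  u_133 = 16
  u_134 = 130;  u_135 = 254;  u_136 = 44;  u_137 = 154;  u_138 = 18;  u_139 = 48
  u_140 = 122;  u_141 = 230;  u_142 = 156;  u_143 = 114;  u_144 = 42;  u_145 = 80
  u_146 = 146;  u_147 = 174;  u_148 = 204;  u_149 = 234;  u_150 = 98;  u_151 = 112
  u_152 = 74;  u_153 = 214;  u_154 = 188;  u_155 = 130;  u_156 = 58;  u_157 = 144
  u_158 = 34;  u_159 = 222;  u_160 = 108;  u_161 = 186;  u_162 = 50;  u_163 = 176
  u_164 = 154;  u_165 = 70;  u_166 = 220;  u_167 = 18;  u_168 = 202;  u_169 = 208
  u_170 = 50;  u_171 = 142;  u_172 = 12;  u_173 = 10;  u_174 = 130;  u_175 = 240
  u_176 = 106;  u_177 = 54;  u_178 = 252;  u_179 = 34;  u_180 = 218;  u_181 = 16
  u_182 = 194;  u_183 = 190;  u_184 = 172;  u_185 = 218;  u_186 = 82;  u_187 = 48
  u_188 = 186;  u_189 = 166;  u_190 = 28;  u_191 = 178;  u_192 = 106;  u_193 = 80
  u_194 = 210;  u_195 = 110;  u_196 = 76;  u_197 = 42;  u_198 = 162;  u_199 = 112
  u_200 = 138;  u_201 = 150;  u_202 = 60;  u_203 = 194;  u_204 = 122;  u_205 = 144
  u_206 = 98;  u_207 = 158;  u_208 = 236;  u_209 = 250;  u_210 = 114;  u_211 = 176
  u_212 = 218;  u_213 = 6;  u_214 = 92;  u_215 = 82;  u_216 = 10;  u_217 = 208
  u_218 = 114;  u_219 = 78;  u_220 = 140;  u_221 = 74;  u_222 = 194;  u_223 = 240
  u_224 = 170;  u_225 = 246;  u_226 = 124;  u_227 = 98;  u_228 = 26;  u_229 = 16
  u_230 = 2;  u_231 = 126;  u_232 = 44;  u_233 = 26;  u_234 = 146;  u_235 = 48
  u_236 = 250;  u_237 = 102;  u_238 = 156;  u_239 = 242;  u_240 = 170;  u_241 = 80
  u_242 = 18;  u_243 = 46;  u_244 = 204;  u_245 = 106;  u_246 = 226;  u_247 = 112
  u_248 = 202;  u_249 = 86;  u_250 = 188;  u_251 = 2;  u_252 = 186;  u_253 = 144
  u_254 = 162;  u_255 = 94;  u_256 = 108;  u_257 = 58;  u_258 = 178;  u_259 = 176
  u_260 = 26;  u_261 = 198;  u_262 = 220;  u_263 = 146;  u_264 = 74;  u_265 = 208
  u_266 = 178;  u_267 = 14;  u_268 = 12;  u_269 = 138;  u_270 = 2;  u_271 = 240
  u_272 = 234;  u_273 = 182;  u_274 = 252;  u_275 = 162;  u_276 = 90;  u_277 = 16
  u_278 = 66;  u_279 = 62;  u_280 = 172;  u_281 = 90;  u_282 = 210;  u_283 = 48
  u_284 = 58;  u_285 = 38;  u_286 = 28;  u_287 = 50;  u_288 = 234;  u_289 = 80
  u_290 = 82;  u_291 = 238;  u_292 = 76;  u_293 = 170;  u_294 = 34;  u_295 = 112
  u_296 = 10;  u_297 = 22;  u_298 = 60;  u_299 = 66;  u_300 = 250;  u_301 = 144
  u_302 = 226;  u_303 = 30;  u_304 = 236;  u_305 = 122;  u_306 = 242;  u_307 = 176
  u_308 = 90;  u_309 = 134;  u_310 = 92;  u_311 = 210;  u_312 = 138;  u_313 = 208
  u_314 = 242;  u_315 = 206;  u_316 = 140;  u_317 = 202;  u_318 = 66;  u_319 = 240
  u_320 = 42;  u_321 = 118;  u_322 = 124;  u_323 = 226;  u_324 = 154
u_325 = 215·154 + 45·226 = 16
u_326 = 215·16 + 45·154 = 130

130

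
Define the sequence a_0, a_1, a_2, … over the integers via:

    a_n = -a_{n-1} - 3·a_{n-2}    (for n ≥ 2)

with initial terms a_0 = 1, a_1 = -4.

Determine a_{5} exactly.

-19

a_2 = -1·-4 + -3·1 = 1
a_3 = -1·1 + -3·-4 = 11
a_4 = -1·11 + -3·1 = -14
a_5 = -1·-14 + -3·11 = -19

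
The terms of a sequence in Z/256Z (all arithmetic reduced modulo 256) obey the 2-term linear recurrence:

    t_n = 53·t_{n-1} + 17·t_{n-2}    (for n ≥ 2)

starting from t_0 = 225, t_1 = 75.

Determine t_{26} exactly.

t_2 = 53·75 + 17·225 = 120
t_3 = 53·120 + 17·75 = 211
t_4 = 53·211 + 17·120 = 167
t_5 = 53·167 + 17·211 = 150
t_6 = 53·150 + 17·167 = 37
t_7 = 53·37 + 17·150 = 159
t_8 = 53·159 + 17·37 = 96
t_9 = 53·96 + 17·159 = 111
t_10 = 53·111 + 17·96 = 91
t_11 = 53·91 + 17·111 = 54
t_12 = 53·54 + 17·91 = 57
t_13 = 53·57 + 17·54 = 99
t_14 = 53·99 + 17·57 = 72
t_15 = 53·72 + 17·99 = 123
t_16 = 53·123 + 17·72 = 63
t_17 = 53·63 + 17·123 = 54
t_18 = 53·54 + 17·63 = 93
t_19 = 53·93 + 17·54 = 215
t_20 = 53·215 + 17·93 = 176
t_21 = 53·176 + 17·215 = 183
t_22 = 53·183 + 17·176 = 147
t_23 = 53·147 + 17·183 = 150
t_24 = 53·150 + 17·147 = 209
t_25 = 53·209 + 17·150 = 59
t_26 = 53·59 + 17·209 = 24

24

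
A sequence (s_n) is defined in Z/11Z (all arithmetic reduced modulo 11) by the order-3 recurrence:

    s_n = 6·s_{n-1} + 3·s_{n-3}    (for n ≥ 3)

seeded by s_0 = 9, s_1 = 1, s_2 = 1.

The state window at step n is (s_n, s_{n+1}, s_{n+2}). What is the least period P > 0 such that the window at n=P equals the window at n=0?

n=0: window = (9, 1, 1)
n=1: window = (1, 1, 0)
n=2: window = (1, 0, 3)
n=3: window = (0, 3, 10)
n=4: window = (3, 10, 5)
n=5: window = (10, 5, 6)
n=6: window = (5, 6, 0)
n=7: window = (6, 0, 4)
n=8: window = (0, 4, 9)
n=9: window = (4, 9, 10)
n=10: window = (9, 10, 6)
n=11: window = (10, 6, 8)
n=12: window = (6, 8, 1)
n=13: window = (8, 1, 2)
n=14: window = (1, 2, 3)
n=15: window = (2, 3, 10)
n=16: window = (3, 10, 0)
n=17: window = (10, 0, 9)
n=18: window = (0, 9, 7)
n=19: window = (9, 7, 9)
n=20: window = (7, 9, 4)
n=21: window = (9, 4, 1)
n=22: window = (4, 1, 0)
n=23: window = (1, 0, 1)
n=24: window = (0, 1, 9)
n=25: window = (1, 9, 10)
n=26: window = (9, 10, 8)
n=27: window = (10, 8, 9)
n=28: window = (8, 9, 7)
n=29: window = (9, 7, 0)
n=30: window = (7, 0, 5)
n=31: window = (0, 5, 7)
n=32: window = (5, 7, 9)
n=33: window = (7, 9, 3)
n=34: window = (9, 3, 6)
n=35: window = (3, 6, 8)
n=36: window = (6, 8, 2)
n=37: window = (8, 2, 8)
n=38: window = (2, 8, 6)
n=39: window = (8, 6, 9)
n=40: window = (6, 9, 1)
…
n=663: window = (8, 2, 9)
n=664: window = (2, 9, 1)
n=665: window = (9, 1, 1)
window at n=665 equals window at n=0 → period = 665

665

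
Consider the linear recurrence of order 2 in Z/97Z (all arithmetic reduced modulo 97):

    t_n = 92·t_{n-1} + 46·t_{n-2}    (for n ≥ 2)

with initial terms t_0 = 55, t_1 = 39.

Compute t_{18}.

t_2 = 92·39 + 46·55 = 7
t_3 = 92·7 + 46·39 = 13
t_4 = 92·13 + 46·7 = 63
t_5 = 92·63 + 46·13 = 89
t_6 = 92·89 + 46·63 = 28
t_7 = 92·28 + 46·89 = 74
t_8 = 92·74 + 46·28 = 45
t_9 = 92·45 + 46·74 = 75
t_10 = 92·75 + 46·45 = 46
t_11 = 92·46 + 46·75 = 19
t_12 = 92·19 + 46·46 = 81
t_13 = 92·81 + 46·19 = 81
t_14 = 92·81 + 46·81 = 23
t_15 = 92·23 + 46·81 = 22
t_16 = 92·22 + 46·23 = 75
t_17 = 92·75 + 46·22 = 55
t_18 = 92·55 + 46·75 = 71

71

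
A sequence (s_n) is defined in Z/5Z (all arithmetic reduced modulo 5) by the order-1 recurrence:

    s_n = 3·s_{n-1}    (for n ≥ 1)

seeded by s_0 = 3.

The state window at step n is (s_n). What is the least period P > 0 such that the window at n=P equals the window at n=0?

n=0: window = (3)
n=1: window = (4)
n=2: window = (2)
n=3: window = (1)
n=4: window = (3)
window at n=4 equals window at n=0 → period = 4

4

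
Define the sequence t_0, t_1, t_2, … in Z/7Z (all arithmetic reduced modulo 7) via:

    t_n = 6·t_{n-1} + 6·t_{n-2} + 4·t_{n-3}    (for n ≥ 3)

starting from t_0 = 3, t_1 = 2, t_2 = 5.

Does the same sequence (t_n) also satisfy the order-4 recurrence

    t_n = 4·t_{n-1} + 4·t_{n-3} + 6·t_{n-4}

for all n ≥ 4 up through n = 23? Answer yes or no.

Terms t_0..t_23: 3, 2, 5, 5, 5, 3, 5, 5, 2, 6, 5, 4, 1, 1, 0, 3, 1, 3, 1, 0, 4, 0, 3, 6
n=4: candidate gives 4, actual t_4 = 5 ✗

no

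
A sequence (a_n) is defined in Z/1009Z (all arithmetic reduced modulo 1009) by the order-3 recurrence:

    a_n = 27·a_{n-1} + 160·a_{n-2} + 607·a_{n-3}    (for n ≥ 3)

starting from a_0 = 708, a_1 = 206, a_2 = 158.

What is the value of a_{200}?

451

a_3 = 27·158 + 160·206 + 607·708 = 824
a_4 = 27·824 + 160·158 + 607·206 = 31
a_5 = 27·31 + 160·824 + 607·158 = 549
a_6 = 27·549 + 160·31 + 607·824 = 316
a_7 = 27·316 + 160·549 + 607·31 = 163
a_8 = 27·163 + 160·316 + 607·549 = 748
Continuing the recurrence:
  a_9 = 973;  a_10 = 714;  a_11 = 387;  a_12 = 928;  a_13 = 739;  a_14 = 751
  a_15 = 558;  a_16 = 597;  a_17 = 252;  a_18 = 97;  a_19 = 709;  a_20 = 962
  a_21 = 529;  a_22 = 229;  a_23 = 745;  a_24 = 492;  a_25 = 66;  a_26 = 974
  a_27 = 514;  a_28 = 917;  a_29 = 998;  a_30 = 335;  a_31 = 882;  a_32 = 107
  a_33 = 258;  a_34 = 474;  a_35 = 974;  a_36 = 440;  a_37 = 379;  a_38 = 866
  a_39 = 979;  a_40 = 527;  a_41 = 321;  a_42 = 111;  a_43 = 916;  a_44 = 224
  a_45 = 23;  a_46 = 190;  a_47 = 491;  a_48 = 105;  a_49 = 979;  a_50 = 228
  a_51 = 515;  a_52 = 896;  a_53 = 810;  a_54 = 578;  a_55 = 940;  a_56 = 94
  a_57 = 293;  a_58 = 239;  a_59 = 410;  a_60 = 136;  a_61 = 437;  a_62 = 918
  a_63 = 683;  a_64 = 746;  a_65 = 528;  a_66 = 310;  a_67 = 812;  a_68 = 528
  a_69 = 385;  a_70 = 521;  a_71 = 635;  a_72 = 221;  a_73 = 34;  a_74 = 970
  a_75 = 301;  a_76 = 327;  a_77 = 19;  a_78 = 443;  a_79 = 591;  a_80 = 497
  a_81 = 523;  a_82 = 346;  a_83 = 182;  a_84 = 369;  a_85 = 891;  a_86 = 852
  a_87 = 73;  a_88 = 71;  a_89 = 27;  a_90 = 905;  a_91 = 213;  a_92 = 455
  a_93 = 390;  a_94 = 731;  a_95 = 127;  a_96 = 942;  a_97 = 106;  a_98 = 619
  a_99 = 67;  a_100 = 724;  a_101 = 383;  a_102 = 365;  a_103 = 49;  a_104 = 603
  a_105 = 489;  a_106 = 184;  a_107 = 224;  a_108 = 350;  a_109 = 583;  a_110 = 864
  a_111 = 124;  a_112 = 50;  a_113 = 778;  a_114 = 347;  a_115 = 741;  a_116 = 895
  a_117 = 204;  a_118 = 158;  a_119 = 1005;  a_120 = 677;  a_121 = 537;  a_122 = 320
  a_123 = 999;  a_124 = 532;  a_125 = 159;  a_126 = 605;  a_127 = 450;  a_128 = 636
  a_129 = 339;  a_130 = 643;  a_131 = 576;  a_132 = 316;  a_133 = 619;  a_134 = 188
  a_135 = 291;  a_136 = 989;  a_137 = 714;  a_138 = 1005;  a_139 = 83;  a_140 = 120
  a_141 = 975;  a_142 = 51;  a_143 = 165;  a_144 = 49;  a_145 = 158;  a_146 = 262
  a_147 = 548;  a_148 = 263;  a_149 = 556;  a_150 = 254;  a_151 = 182;  a_152 = 635
  a_153 = 661;  a_154 = 878;  a_155 = 321;  a_156 = 469;  a_157 = 650;  a_158 = 881
  a_159 = 798;  a_160 = 88;  a_161 = 901;  a_162 = 131;  a_163 = 322;  a_164 = 422
  a_165 = 162;  a_166 = 972;  a_167 = 573;  a_168 = 931;  a_169 = 521;  a_170 = 284
  a_171 = 295;  a_172 = 358;  a_173 = 211;  a_174 = 891;  a_175 = 675;  a_176 = 288
  a_177 = 763;  a_178 = 158;  a_179 = 480;  a_180 = 917;  a_181 = 710;  a_182 = 173
  a_183 = 878;  a_184 = 54;  a_185 = 753;  a_186 = 913;  a_187 = 325;  a_188 = 472
  a_189 = 418;  a_190 = 552;  a_191 = 3;  a_192 = 76;  a_193 = 590;  a_194 = 650
  a_195 = 678;  a_196 = 152;  a_197 = 616;  a_198 = 466
a_199 = 27·466 + 160·616 + 607·152 = 597
a_200 = 27·597 + 160·466 + 607·616 = 451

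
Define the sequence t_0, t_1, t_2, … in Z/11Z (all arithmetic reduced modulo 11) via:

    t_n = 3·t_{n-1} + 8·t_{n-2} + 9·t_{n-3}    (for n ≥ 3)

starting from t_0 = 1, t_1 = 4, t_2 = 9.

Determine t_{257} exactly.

3

t_3 = 3·9 + 8·4 + 9·1 = 2
t_4 = 3·2 + 8·9 + 9·4 = 4
t_5 = 3·4 + 8·2 + 9·9 = 10
t_6 = 3·10 + 8·4 + 9·2 = 3
t_7 = 3·3 + 8·10 + 9·4 = 4
t_8 = 3·4 + 8·3 + 9·10 = 5
t_9 = 3·5 + 8·4 + 9·3 = 8
t_10 = 3·8 + 8·5 + 9·4 = 1
t_11 = 3·1 + 8·8 + 9·5 = 2
t_12 = 3·2 + 8·1 + 9·8 = 9
t_13 = 3·9 + 8·2 + 9·1 = 8
t_14 = 3·8 + 8·9 + 9·2 = 4
t_15 = 3·4 + 8·8 + 9·9 = 3
t_16 = 3·3 + 8·4 + 9·8 = 3
t_17 = 3·3 + 8·3 + 9·4 = 3
t_18 = 3·3 + 8·3 + 9·3 = 5
t_19 = 3·5 + 8·3 + 9·3 = 0
t_20 = 3·0 + 8·5 + 9·3 = 1
t_21 = 3·1 + 8·0 + 9·5 = 4
t_22 = 3·4 + 8·1 + 9·0 = 9
(t_20, t_21, t_22) = (1, 4, 9) = (t_0, t_1, t_2), so the sequence has period 20.
257 ≡ 17 (mod 20), hence t_257 = t_17 = 3.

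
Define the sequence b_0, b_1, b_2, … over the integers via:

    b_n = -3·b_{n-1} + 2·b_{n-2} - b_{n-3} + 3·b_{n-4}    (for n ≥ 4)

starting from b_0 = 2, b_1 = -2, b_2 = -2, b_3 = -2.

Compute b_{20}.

b_4 = -3·-2 + 2·-2 + -1·-2 + 3·2 = 10
b_5 = -3·10 + 2·-2 + -1·-2 + 3·-2 = -38
b_6 = -3·-38 + 2·10 + -1·-2 + 3·-2 = 130
b_7 = -3·130 + 2·-38 + -1·10 + 3·-2 = -482
b_8 = -3·-482 + 2·130 + -1·-38 + 3·10 = 1774
b_9 = -3·1774 + 2·-482 + -1·130 + 3·-38 = -6530
b_10 = -3·-6530 + 2·1774 + -1·-482 + 3·130 = 24010
b_11 = -3·24010 + 2·-6530 + -1·1774 + 3·-482 = -88310
b_12 = -3·-88310 + 2·24010 + -1·-6530 + 3·1774 = 324802
b_13 = -3·324802 + 2·-88310 + -1·24010 + 3·-6530 = -1194626
b_14 = -3·-1194626 + 2·324802 + -1·-88310 + 3·24010 = 4393822
b_15 = -3·4393822 + 2·-1194626 + -1·324802 + 3·-88310 = -16160450
b_16 = -3·-16160450 + 2·4393822 + -1·-1194626 + 3·324802 = 59438026
b_17 = -3·59438026 + 2·-16160450 + -1·4393822 + 3·-1194626 = -218612678
b_18 = -3·-218612678 + 2·59438026 + -1·-16160450 + 3·4393822 = 804056002
b_19 = -3·804056002 + 2·-218612678 + -1·59438026 + 3·-16160450 = -2957312738
b_20 = -3·-2957312738 + 2·804056002 + -1·-218612678 + 3·59438026 = 10876976974

10876976974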